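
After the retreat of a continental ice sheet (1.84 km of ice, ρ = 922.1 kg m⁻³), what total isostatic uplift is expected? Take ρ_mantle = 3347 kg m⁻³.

0.507 km

Removing the load lets mantle flow back in; uplift u satisfies ρ_ice t = ρ_m u.
u = t ρ_ice/ρ_m = 1.84 km × 922.1/3347 = 0.507 km.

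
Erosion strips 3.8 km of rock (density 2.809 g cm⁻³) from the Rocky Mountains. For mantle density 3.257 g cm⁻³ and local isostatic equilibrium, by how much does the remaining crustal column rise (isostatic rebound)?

Unloading: uplift u = e ρ_c/ρ_m = 3.8 km × 2.809/3.257 = 3.28 km.

3.28 km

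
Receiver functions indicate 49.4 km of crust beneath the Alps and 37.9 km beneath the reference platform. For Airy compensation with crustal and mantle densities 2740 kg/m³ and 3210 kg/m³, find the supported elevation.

Excess crust Δ = 49.4 km − 37.9 km = 11.5 km, split between elevation h and root r with h + r = Δ.
Airy balance ρ_c h = (ρ_m − ρ_c) r gives r = h ρ_c/(ρ_m − ρ_c), so h (1 + ρ_c/(ρ_m − ρ_c)) = Δ, i.e. h = Δ (ρ_m − ρ_c)/ρ_m.
h = 11.5 km × 470/3210 = 1.68 km.

1.68 km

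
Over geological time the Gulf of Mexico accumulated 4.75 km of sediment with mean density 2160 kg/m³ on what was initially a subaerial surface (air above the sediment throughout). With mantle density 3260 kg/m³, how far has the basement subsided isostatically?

3.15 km

Subaerial load: s = t ρ_sed / ρ_m = 4.75 km × 2160/3260 = 3.15 km.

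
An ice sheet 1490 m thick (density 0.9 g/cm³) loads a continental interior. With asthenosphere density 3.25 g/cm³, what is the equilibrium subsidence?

Equating mass per unit area of the two columns: the ice load ρ_ice t is balanced by mantle displaced below, ρ_m s.
s = t ρ_ice / ρ_m = 1490 m × 0.9/3.25 = 413 m.

413 m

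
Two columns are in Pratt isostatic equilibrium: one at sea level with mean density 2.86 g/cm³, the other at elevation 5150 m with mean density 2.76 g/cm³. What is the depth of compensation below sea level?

142000 m

ρ_ref D = ρ (D + h) → D (ρ_ref − ρ) = ρ h.
D = ρ h/(ρ_ref − ρ) = 2.76 × 5150 m/(2.86 − 2.76) = 142000 m.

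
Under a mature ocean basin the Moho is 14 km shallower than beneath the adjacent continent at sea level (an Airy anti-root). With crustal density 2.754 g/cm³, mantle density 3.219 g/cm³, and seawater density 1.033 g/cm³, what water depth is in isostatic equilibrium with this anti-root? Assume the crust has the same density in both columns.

3.78 km

Replacing a thickness d of crust by seawater at the top must be balanced by replacing crust with mantle at the base: d (ρ_c − ρ_w) = a (ρ_m − ρ_c).
d = a (ρ_m − ρ_c)/(ρ_c − ρ_w) = 14 km × 0.465/1.721 = 3.78 km.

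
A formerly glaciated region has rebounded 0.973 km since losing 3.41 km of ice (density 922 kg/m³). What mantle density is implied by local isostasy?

3230 kg/m³

ρ_m = ρ_ice t / u = 922 × 3.41 km/0.973 km = 3230 kg/m³.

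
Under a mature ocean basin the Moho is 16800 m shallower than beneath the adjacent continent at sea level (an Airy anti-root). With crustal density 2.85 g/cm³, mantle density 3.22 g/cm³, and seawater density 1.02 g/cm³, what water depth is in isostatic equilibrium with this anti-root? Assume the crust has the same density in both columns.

Replacing a thickness d of crust by seawater at the top must be balanced by replacing crust with mantle at the base: d (ρ_c − ρ_w) = a (ρ_m − ρ_c).
d = a (ρ_m − ρ_c)/(ρ_c − ρ_w) = 16800 m × 0.37/1.83 = 3400 m.

3400 m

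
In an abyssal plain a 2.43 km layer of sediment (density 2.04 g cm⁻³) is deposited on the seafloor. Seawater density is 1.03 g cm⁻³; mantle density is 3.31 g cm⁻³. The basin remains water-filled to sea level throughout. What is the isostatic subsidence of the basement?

Submarine loading: the sediment displaces seawater, and the subsidence is in turn flooded, so s (ρ_m − ρ_w) = t (ρ_sed − ρ_w).
s = 2.43 km × (2.04 − 1.03) / (3.31 − 1.03) = 1.08 km.

1.08 km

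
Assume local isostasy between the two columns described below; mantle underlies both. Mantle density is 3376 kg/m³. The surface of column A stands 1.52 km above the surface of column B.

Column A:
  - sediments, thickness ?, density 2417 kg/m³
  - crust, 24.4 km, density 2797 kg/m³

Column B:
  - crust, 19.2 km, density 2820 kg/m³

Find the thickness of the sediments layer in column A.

Take the compensation level at the base of the deeper column (depth z_c below the surface of column A) and equate Σ ρ_i t_i down to z_c; mantle fills any gap and the z_c terms cancel.
Column A: x×2417 + 24.4×2797 + (z_c − 24.4 − x)×3376
Column B: 1.52×0 + 19.2×2820 + (z_c − 1.52 − 19.2)×3376
The z_c×3376 term appears on both sides and cancels. Collect the known terms of each column as K = Σ(ρt)_known − 3376 × (depth of known layers): K_A = 68246.8 − 3376×24.4 = −14127.6; K_B = 54144 − 3376×(1.52 + 19.2) = −15806.72.
Balance: K_A − x×(3376 − 2417) = K_B, so x = (K_A − K_B)/(3376 − 2417) = 1679.12/959 = 1.75 km.

1.75 km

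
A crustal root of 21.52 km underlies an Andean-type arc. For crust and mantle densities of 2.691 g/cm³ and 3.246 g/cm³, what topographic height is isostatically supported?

Isostatic balance requires: ρ_c h = (ρ_m − ρ_c) r.
h = r (ρ_m − ρ_c) / ρ_c = 21.52 km × (3.246 − 2.691) / 2.691 = 4.44 km.

4.44 km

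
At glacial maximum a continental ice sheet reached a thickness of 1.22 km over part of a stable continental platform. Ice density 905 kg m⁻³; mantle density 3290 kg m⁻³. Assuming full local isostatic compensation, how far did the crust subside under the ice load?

Isostatic balance requires: the ice load ρ_ice t is balanced by mantle displaced below, ρ_m s.
s = t ρ_ice / ρ_m = 1.22 km × 905/3290 = 0.336 km.

0.336 km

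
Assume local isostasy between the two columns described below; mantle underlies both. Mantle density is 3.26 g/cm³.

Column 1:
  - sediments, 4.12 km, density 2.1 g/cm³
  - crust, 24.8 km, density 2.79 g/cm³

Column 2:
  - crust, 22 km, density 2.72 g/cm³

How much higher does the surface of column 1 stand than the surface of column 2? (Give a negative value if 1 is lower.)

1.4 km

For any compensation level in the mantle, the mantle terms cancel and isostasy reduces to e = (Σt_1 − Σt_2) − (Σ(ρt)_1 − Σ(ρt)_2) / ρ_m.
Σt_1 = 28.92 km; Σt_2 = 22 km; Σ(ρt)_1 = 77.844; Σ(ρt)_2 = 59.84 (in km·g/cm³).
e = (28.92 − 22) − (77.844 − 59.84) / 3.26 = 1.4 km.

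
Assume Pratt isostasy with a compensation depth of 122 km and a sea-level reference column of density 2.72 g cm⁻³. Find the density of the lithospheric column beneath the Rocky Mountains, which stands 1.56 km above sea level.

2.69 g cm⁻³

Pratt balance: ρ_ref D = ρ (D + h).
ρ = ρ_ref D/(D + h) = 2.72 × 122 km/(122 km + 1.56 km) = 2.69 g cm⁻³.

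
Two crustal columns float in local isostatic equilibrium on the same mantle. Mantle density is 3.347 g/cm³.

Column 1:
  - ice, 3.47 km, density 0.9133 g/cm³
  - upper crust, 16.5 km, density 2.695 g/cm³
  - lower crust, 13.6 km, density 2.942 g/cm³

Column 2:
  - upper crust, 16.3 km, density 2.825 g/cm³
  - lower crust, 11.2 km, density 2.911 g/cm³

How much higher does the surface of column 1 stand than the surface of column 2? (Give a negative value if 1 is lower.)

3.38 km

For any compensation level in the mantle, the mantle terms cancel and isostasy reduces to e = (Σt_1 − Σt_2) − (Σ(ρt)_1 − Σ(ρt)_2) / ρ_m.
Σt_1 = 33.57 km; Σt_2 = 27.5 km; Σ(ρt)_1 = 87.647851; Σ(ρt)_2 = 78.6507 (in km·g/cm³).
e = (33.57 − 27.5) − (87.647851 − 78.6507) / 3.347 = 3.38 km.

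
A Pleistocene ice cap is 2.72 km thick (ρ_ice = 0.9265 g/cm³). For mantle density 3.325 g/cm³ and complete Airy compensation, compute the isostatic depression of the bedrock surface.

0.758 km

By Archimedes' principle applied to the lithosphere: the ice load ρ_ice t is balanced by mantle displaced below, ρ_m s.
s = t ρ_ice / ρ_m = 2.72 km × 0.9265/3.325 = 0.758 km.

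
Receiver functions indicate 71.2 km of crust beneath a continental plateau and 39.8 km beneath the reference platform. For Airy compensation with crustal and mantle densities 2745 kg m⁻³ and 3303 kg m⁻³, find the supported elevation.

Excess crust Δ = 71.2 km − 39.8 km = 31.4 km, split between elevation h and root r with h + r = Δ.
Airy balance ρ_c h = (ρ_m − ρ_c) r gives r = h ρ_c/(ρ_m − ρ_c), so h (1 + ρ_c/(ρ_m − ρ_c)) = Δ, i.e. h = Δ (ρ_m − ρ_c)/ρ_m.
h = 31.4 km × 558/3303 = 5.3 km.

5.3 km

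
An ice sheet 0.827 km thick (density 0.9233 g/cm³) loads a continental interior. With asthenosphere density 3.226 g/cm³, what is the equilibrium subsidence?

By Archimedes' principle applied to the lithosphere: the ice load ρ_ice t is balanced by mantle displaced below, ρ_m s.
s = t ρ_ice / ρ_m = 0.827 km × 0.9233/3.226 = 0.237 km.

0.237 km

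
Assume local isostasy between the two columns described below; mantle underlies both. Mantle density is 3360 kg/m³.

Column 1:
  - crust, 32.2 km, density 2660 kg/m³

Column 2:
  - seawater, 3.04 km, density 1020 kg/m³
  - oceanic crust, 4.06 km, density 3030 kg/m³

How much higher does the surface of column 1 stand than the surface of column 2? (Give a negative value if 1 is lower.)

For any compensation level in the mantle, the mantle terms cancel and isostasy reduces to e = (Σt_1 − Σt_2) − (Σ(ρt)_1 − Σ(ρt)_2) / ρ_m.
Σt_1 = 32.2 km; Σt_2 = 7.1 km; Σ(ρt)_1 = 85652; Σ(ρt)_2 = 15402.6 (in km·kg/m³).
e = (32.2 − 7.1) − (85652 − 15402.6) / 3360 = 4.19 km.

4.19 km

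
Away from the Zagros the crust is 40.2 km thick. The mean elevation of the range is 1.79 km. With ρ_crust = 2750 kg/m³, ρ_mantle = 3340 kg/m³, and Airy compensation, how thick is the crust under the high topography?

50.3 km

Root depth r = h ρ_c / (ρ_m − ρ_c) = 1.79 km × 2750 / 590 = 8.343 km.
Total thickness = T + h + r = 40.2 km + 1.79 km + 8.343 km = 50.3 km.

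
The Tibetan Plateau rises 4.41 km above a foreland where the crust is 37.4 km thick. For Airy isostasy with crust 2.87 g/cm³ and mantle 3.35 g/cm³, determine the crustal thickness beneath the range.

Root depth r = h ρ_c / (ρ_m − ρ_c) = 4.41 km × 2.87 / 0.48 = 26.37 km.
Total thickness = T + h + r = 37.4 km + 4.41 km + 26.37 km = 68.2 km.

68.2 km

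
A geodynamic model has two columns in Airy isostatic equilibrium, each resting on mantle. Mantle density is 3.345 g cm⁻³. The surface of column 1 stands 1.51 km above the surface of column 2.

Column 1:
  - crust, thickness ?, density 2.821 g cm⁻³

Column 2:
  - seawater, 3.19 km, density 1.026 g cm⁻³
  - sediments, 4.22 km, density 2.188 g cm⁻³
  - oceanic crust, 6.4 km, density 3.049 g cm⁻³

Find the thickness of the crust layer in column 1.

Take the compensation level at the base of the deeper column (depth z_c below the surface of column 1) and equate Σ ρ_i t_i down to z_c; mantle fills any gap and the z_c terms cancel.
Column 1: x×2.821 + (z_c − 0 − x)×3.345
Column 2: 1.51×0 + 3.19×1.026 + 4.22×2.188 + 6.4×3.049 + (z_c − 1.51 − 13.81)×3.345
The z_c×3.345 term appears on both sides and cancels. Collect the known terms of each column as K = Σ(ρt)_known − 3.345 × (depth of known layers): K_1 = 0 − 3.345×0 = 0; K_2 = 32.0199 − 3.345×(1.51 + 13.81) = −19.2255.
Balance: K_1 − x×(3.345 − 2.821) = K_2, so x = (K_1 − K_2)/(3.345 − 2.821) = 19.2255/0.524 = 36.7 km.

36.7 km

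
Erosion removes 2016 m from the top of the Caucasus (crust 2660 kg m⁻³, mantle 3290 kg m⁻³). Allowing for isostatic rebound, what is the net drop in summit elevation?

Rebound u = e ρ_c/ρ_m = 2016 m × 2660/3290 = 1630 m.
Net surface drop = e − u = 2016 m − 1630 m = e (ρ_m − ρ_c)/ρ_m = 386 m.

386 m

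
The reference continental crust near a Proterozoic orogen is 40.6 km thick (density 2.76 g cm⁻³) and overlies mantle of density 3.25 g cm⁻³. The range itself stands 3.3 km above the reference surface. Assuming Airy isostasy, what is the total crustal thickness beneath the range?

Root depth r = h ρ_c / (ρ_m − ρ_c) = 3.3 km × 2.76 / 0.49 = 18.59 km.
Total thickness = T + h + r = 40.6 km + 3.3 km + 18.59 km = 62.5 km.

62.5 km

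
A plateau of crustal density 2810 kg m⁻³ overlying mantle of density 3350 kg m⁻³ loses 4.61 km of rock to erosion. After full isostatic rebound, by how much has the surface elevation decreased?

Rebound u = e ρ_c/ρ_m = 4.61 km × 2810/3350 = 3.867 km.
Net surface drop = e − u = 4.61 km − 3.867 km = e (ρ_m − ρ_c)/ρ_m = 0.743 km.

0.743 km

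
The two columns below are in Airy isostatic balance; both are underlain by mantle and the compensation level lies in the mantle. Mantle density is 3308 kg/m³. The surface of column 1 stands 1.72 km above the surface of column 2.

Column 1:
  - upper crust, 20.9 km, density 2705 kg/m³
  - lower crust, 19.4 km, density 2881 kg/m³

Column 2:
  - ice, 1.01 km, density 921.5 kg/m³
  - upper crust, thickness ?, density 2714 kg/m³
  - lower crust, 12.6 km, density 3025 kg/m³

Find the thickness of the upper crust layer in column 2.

15.5 km

Take the compensation level at the base of the deeper column (depth z_c below the surface of column 1) and equate Σ ρ_i t_i down to z_c; mantle fills any gap and the z_c terms cancel.
Column 1: 20.9×2705 + 19.4×2881 + (z_c − 40.3)×3308
Column 2: 1.72×0 + 1.01×921.5 + x×2714 + 12.6×3025 + (z_c − 1.72 − 13.61 − x)×3308
The z_c×3308 term appears on both sides and cancels. Collect the known terms of each column as K = Σ(ρt)_known − 3308 × (depth of known layers): K_1 = 112425.9 − 3308×40.3 = −20886.5; K_2 = 39045.715 − 3308×(1.72 + 13.61) = −11665.925.
Balance: K_1 = K_2 − x×(3308 − 2714), so x = (K_2 − K_1)/(3308 − 2714) = 9220.58/594 = 15.5 km.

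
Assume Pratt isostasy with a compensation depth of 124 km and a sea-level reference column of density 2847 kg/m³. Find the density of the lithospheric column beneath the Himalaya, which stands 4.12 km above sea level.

2760 kg/m³

Pratt balance: ρ_ref D = ρ (D + h).
ρ = ρ_ref D/(D + h) = 2847 × 124 km/(124 km + 4.12 km) = 2760 kg/m³.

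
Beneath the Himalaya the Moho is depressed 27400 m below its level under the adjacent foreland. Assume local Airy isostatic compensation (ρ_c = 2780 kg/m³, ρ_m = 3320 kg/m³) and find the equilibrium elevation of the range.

In Airy isostatic equilibrium: ρ_c h = (ρ_m − ρ_c) r.
h = r (ρ_m − ρ_c) / ρ_c = 27400 m × (3320 − 2780) / 2780 = 5320 m.

5320 m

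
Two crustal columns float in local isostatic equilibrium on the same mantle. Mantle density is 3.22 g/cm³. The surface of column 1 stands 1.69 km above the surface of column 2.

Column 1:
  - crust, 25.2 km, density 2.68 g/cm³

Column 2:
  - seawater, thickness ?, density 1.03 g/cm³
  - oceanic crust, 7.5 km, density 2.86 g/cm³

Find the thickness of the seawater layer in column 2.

2.5 km

Take the compensation level at the base of the deeper column (depth z_c below the surface of column 1) and equate Σ ρ_i t_i down to z_c; mantle fills any gap and the z_c terms cancel.
Column 1: 25.2×2.68 + (z_c − 25.2)×3.22
Column 2: 1.69×0 + x×1.03 + 7.5×2.86 + (z_c − 1.69 − 7.5 − x)×3.22
The z_c×3.22 term appears on both sides and cancels. Collect the known terms of each column as K = Σ(ρt)_known − 3.22 × (depth of known layers): K_1 = 67.536 − 3.22×25.2 = −13.608; K_2 = 21.45 − 3.22×(1.69 + 7.5) = −8.1418.
Balance: K_1 = K_2 − x×(3.22 − 1.03), so x = (K_2 − K_1)/(3.22 − 1.03) = 5.4662/2.19 = 2.5 km.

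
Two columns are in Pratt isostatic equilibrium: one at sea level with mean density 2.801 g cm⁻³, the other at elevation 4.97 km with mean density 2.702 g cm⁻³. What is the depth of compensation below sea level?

136 km

ρ_ref D = ρ (D + h) → D (ρ_ref − ρ) = ρ h.
D = ρ h/(ρ_ref − ρ) = 2.702 × 4.97 km/(2.801 − 2.702) = 136 km.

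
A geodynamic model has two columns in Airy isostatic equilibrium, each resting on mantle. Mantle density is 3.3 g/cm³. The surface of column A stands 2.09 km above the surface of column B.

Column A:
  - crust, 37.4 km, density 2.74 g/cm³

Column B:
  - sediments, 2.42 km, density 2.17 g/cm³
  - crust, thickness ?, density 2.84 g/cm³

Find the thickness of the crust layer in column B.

24.6 km

Take the compensation level at the base of the deeper column (depth z_c below the surface of column A) and equate Σ ρ_i t_i down to z_c; mantle fills any gap and the z_c terms cancel.
Column A: 37.4×2.74 + (z_c − 37.4)×3.3
Column B: 2.09×0 + 2.42×2.17 + x×2.84 + (z_c − 2.09 − 2.42 − x)×3.3
The z_c×3.3 term appears on both sides and cancels. Collect the known terms of each column as K = Σ(ρt)_known − 3.3 × (depth of known layers): K_A = 102.476 − 3.3×37.4 = −20.944; K_B = 5.2514 − 3.3×(2.09 + 2.42) = −9.6316.
Balance: K_A = K_B − x×(3.3 − 2.84), so x = (K_B − K_A)/(3.3 − 2.84) = 11.3124/0.46 = 24.6 km.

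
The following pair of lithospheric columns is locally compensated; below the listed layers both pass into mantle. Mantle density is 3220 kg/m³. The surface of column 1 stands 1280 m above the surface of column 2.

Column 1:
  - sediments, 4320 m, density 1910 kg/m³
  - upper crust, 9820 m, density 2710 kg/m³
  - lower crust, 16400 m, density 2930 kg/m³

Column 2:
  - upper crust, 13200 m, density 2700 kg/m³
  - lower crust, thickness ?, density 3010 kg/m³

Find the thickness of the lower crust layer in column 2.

21100 m

Take the compensation level at the base of the deeper column (depth z_c below the surface of column 1) and equate Σ ρ_i t_i down to z_c; mantle fills any gap and the z_c terms cancel.
Column 1: 4320×1910 + 9820×2710 + 16400×2930 + (z_c − 30540)×3220
Column 2: 1280×0 + 13200×2700 + x×3010 + (z_c − 1280 − 13200 − x)×3220
The z_c×3220 term appears on both sides and cancels. Collect the known terms of each column as K = Σ(ρt)_known − 3220 × (depth of known layers): K_1 = 82915400 − 3220×30540 = −15423400; K_2 = 35640000 − 3220×(1280 + 13200) = −10985600.
Balance: K_1 = K_2 − x×(3220 − 3010), so x = (K_2 − K_1)/(3220 − 3010) = 4437800/210 = 21100 m.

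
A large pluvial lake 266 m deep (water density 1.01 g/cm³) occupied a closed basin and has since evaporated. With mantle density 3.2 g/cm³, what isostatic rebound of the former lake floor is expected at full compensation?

u = d ρ_w/ρ_m = 266 m × 1.01/3.2 = 84 m.

84 m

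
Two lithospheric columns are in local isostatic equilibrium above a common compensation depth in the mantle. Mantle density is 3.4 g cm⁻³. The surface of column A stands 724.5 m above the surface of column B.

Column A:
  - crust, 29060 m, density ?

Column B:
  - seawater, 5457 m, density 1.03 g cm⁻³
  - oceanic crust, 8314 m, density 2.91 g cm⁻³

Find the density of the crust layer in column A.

2.73 g cm⁻³

Take the compensation level at the base of the deeper column (depth z_c below the surface of column A) and equate Σ ρ_i t_i down to z_c; mantle fills any gap and the z_c terms cancel.
Column A: 29060×ρ + (z_c − 29060)×3.4
Column B: 724.5×0 + 5457×1.03 + 8314×2.91 + (z_c − 724.5 − 13771)×3.4
The z_c×3.4 term appears on both sides and cancels. Collect the known terms of each column as K = Σ(ρt)_known − 3.4 × (depth of known layers): K_A = 0 − 3.4×29060 = −98804; K_B = 29814.45 − 3.4×(724.5 + 13771) = −19470.25.
Balance: K_A + 29060×ρ = K_B, so ρ = (K_B − K_A)/29060 = 79333.8/29060 = 2.73 g cm⁻³.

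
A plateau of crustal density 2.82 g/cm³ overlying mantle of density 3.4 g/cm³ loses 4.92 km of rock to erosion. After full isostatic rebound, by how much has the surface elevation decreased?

Rebound u = e ρ_c/ρ_m = 4.92 km × 2.82/3.4 = 4.081 km.
Net surface drop = e − u = 4.92 km − 4.081 km = e (ρ_m − ρ_c)/ρ_m = 0.839 km.

0.839 km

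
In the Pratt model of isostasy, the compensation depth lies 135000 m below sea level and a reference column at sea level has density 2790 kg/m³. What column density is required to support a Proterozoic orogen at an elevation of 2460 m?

2740 kg/m³

Pratt balance: ρ_ref D = ρ (D + h).
ρ = ρ_ref D/(D + h) = 2790 × 135000 m/(135000 m + 2460 m) = 2740 kg/m³.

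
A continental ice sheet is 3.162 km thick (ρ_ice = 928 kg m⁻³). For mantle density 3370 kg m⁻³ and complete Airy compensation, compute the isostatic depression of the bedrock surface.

For local isostatic compensation: the ice load ρ_ice t is balanced by mantle displaced below, ρ_m s.
s = t ρ_ice / ρ_m = 3.162 km × 928/3370 = 0.871 km.

0.871 km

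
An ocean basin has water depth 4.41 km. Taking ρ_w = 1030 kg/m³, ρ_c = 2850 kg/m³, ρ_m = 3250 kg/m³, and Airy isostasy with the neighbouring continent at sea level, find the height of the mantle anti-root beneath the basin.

20.1 km

Balancing pressure at the compensation depth: replacing crust with seawater at the top is compensated by replacing crust with mantle at the base: d (ρ_c − ρ_w) = a (ρ_m − ρ_c).
a = d (ρ_c − ρ_w)/(ρ_m − ρ_c) = 4.41 km × 1820/400 = 20.1 km.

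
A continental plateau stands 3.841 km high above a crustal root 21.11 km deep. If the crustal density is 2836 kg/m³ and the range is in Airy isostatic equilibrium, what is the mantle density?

Airy balance: ρ_c h = (ρ_m − ρ_c) r → ρ_m = ρ_c (1 + h/r).
ρ_m = 2836 × (1 + 3.841 km/21.11 km) = 3350 kg/m³.

3350 kg/m³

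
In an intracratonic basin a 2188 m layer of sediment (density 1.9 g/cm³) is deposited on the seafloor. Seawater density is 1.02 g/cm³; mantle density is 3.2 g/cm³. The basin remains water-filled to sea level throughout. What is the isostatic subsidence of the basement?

Submarine loading: the sediment displaces seawater, and the subsidence is in turn flooded, so s (ρ_m − ρ_w) = t (ρ_sed − ρ_w).
s = 2188 m × (1.9 − 1.02) / (3.2 − 1.02) = 883 m.

883 m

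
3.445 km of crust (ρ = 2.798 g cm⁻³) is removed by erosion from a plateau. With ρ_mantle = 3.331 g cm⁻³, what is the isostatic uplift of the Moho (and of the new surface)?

Unloading: uplift u = e ρ_c/ρ_m = 3.445 km × 2.798/3.331 = 2.89 km.

2.89 km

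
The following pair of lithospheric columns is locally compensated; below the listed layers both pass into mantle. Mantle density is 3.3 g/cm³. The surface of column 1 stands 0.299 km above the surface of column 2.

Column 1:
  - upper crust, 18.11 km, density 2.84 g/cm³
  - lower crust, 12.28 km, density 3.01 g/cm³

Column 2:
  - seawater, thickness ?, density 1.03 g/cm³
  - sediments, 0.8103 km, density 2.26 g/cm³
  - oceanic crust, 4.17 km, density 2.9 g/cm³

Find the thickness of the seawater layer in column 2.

3.7 km

Take the compensation level at the base of the deeper column (depth z_c below the surface of column 1) and equate Σ ρ_i t_i down to z_c; mantle fills any gap and the z_c terms cancel.
Column 1: 18.11×2.84 + 12.28×3.01 + (z_c − 30.39)×3.3
Column 2: 0.299×0 + x×1.03 + 0.8103×2.26 + 4.17×2.9 + (z_c − 0.299 − 4.9803 − x)×3.3
The z_c×3.3 term appears on both sides and cancels. Collect the known terms of each column as K = Σ(ρt)_known − 3.3 × (depth of known layers): K_1 = 88.3952 − 3.3×30.39 = −11.8918; K_2 = 13.924278 − 3.3×(0.299 + 4.9803) = −3.497412.
Balance: K_1 = K_2 − x×(3.3 − 1.03), so x = (K_2 − K_1)/(3.3 − 1.03) = 8.39439/2.27 = 3.7 km.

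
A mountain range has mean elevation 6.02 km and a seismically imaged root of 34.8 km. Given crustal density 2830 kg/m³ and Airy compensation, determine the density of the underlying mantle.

Airy balance: ρ_c h = (ρ_m − ρ_c) r → ρ_m = ρ_c (1 + h/r).
ρ_m = 2830 × (1 + 6.02 km/34.8 km) = 3320 kg/m³.

3320 kg/m³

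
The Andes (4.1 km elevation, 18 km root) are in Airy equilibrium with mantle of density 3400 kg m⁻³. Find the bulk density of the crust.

2770 kg m⁻³

ρ_c h = (ρ_m − ρ_c) r → ρ_c (h + r) = ρ_m r → ρ_c = ρ_m r / (h + r).
ρ_c = 3400 × 18 km / (4.1 km + 18 km) = 2770 kg m⁻³.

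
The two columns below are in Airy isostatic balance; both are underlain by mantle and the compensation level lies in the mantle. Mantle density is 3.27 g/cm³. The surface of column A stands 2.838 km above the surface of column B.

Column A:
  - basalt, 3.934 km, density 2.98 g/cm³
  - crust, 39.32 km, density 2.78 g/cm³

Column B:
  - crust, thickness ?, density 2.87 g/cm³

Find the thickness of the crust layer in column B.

27.8 km

Take the compensation level at the base of the deeper column (depth z_c below the surface of column A) and equate Σ ρ_i t_i down to z_c; mantle fills any gap and the z_c terms cancel.
Column A: 3.934×2.98 + 39.32×2.78 + (z_c − 43.254)×3.27
Column B: 2.838×0 + x×2.87 + (z_c − 2.838 − 0 − x)×3.27
The z_c×3.27 term appears on both sides and cancels. Collect the known terms of each column as K = Σ(ρt)_known − 3.27 × (depth of known layers): K_A = 121.03292 − 3.27×43.254 = −20.40766; K_B = 0 − 3.27×(2.838 + 0) = −9.28026.
Balance: K_A = K_B − x×(3.27 − 2.87), so x = (K_B − K_A)/(3.27 − 2.87) = 11.1274/0.4 = 27.8 km.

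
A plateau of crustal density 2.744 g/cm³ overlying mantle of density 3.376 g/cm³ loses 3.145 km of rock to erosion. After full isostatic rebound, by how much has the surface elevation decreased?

0.589 km

Rebound u = e ρ_c/ρ_m = 3.145 km × 2.744/3.376 = 2.556 km.
Net surface drop = e − u = 3.145 km − 2.556 km = e (ρ_m − ρ_c)/ρ_m = 0.589 km.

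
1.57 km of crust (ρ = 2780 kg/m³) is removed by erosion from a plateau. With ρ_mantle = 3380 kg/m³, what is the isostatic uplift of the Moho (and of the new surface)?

Unloading: uplift u = e ρ_c/ρ_m = 1.57 km × 2780/3380 = 1.29 km.

1.29 km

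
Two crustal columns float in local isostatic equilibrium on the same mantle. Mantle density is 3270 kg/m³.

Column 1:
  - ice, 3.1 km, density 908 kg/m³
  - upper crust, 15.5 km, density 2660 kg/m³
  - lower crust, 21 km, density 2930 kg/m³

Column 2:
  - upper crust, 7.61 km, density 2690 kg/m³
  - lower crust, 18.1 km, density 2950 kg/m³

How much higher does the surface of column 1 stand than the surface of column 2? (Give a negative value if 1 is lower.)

For any compensation level in the mantle, the mantle terms cancel and isostasy reduces to e = (Σt_1 − Σt_2) − (Σ(ρt)_1 − Σ(ρt)_2) / ρ_m.
Σt_1 = 39.6 km; Σt_2 = 25.71 km; Σ(ρt)_1 = 105574.8; Σ(ρt)_2 = 73865.9 (in km·kg/m³).
e = (39.6 − 25.71) − (105574.8 − 73865.9) / 3270 = 4.19 km.

4.19 km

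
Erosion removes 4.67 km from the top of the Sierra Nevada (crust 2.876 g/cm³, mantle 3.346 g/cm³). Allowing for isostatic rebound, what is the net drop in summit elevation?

Rebound u = e ρ_c/ρ_m = 4.67 km × 2.876/3.346 = 4.014 km.
Net surface drop = e − u = 4.67 km − 4.014 km = e (ρ_m − ρ_c)/ρ_m = 0.656 km.

0.656 km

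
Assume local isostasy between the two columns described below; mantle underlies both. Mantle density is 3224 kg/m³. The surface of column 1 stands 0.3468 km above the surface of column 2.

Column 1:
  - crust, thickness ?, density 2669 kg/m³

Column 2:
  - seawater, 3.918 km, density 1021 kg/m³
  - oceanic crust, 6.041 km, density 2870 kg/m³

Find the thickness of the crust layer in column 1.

21.4 km

Take the compensation level at the base of the deeper column (depth z_c below the surface of column 1) and equate Σ ρ_i t_i down to z_c; mantle fills any gap and the z_c terms cancel.
Column 1: x×2669 + (z_c − 0 − x)×3224
Column 2: 0.3468×0 + 3.918×1021 + 6.041×2870 + (z_c − 0.3468 − 9.959)×3224
The z_c×3224 term appears on both sides and cancels. Collect the known terms of each column as K = Σ(ρt)_known − 3224 × (depth of known layers): K_1 = 0 − 3224×0 = 0; K_2 = 21337.948 − 3224×(0.3468 + 9.959) = −11887.9512.
Balance: K_1 − x×(3224 − 2669) = K_2, so x = (K_1 − K_2)/(3224 − 2669) = 11888/555 = 21.4 km.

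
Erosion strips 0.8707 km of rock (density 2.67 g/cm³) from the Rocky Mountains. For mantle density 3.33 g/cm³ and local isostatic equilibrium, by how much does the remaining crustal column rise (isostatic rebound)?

0.698 km

Unloading: uplift u = e ρ_c/ρ_m = 0.8707 km × 2.67/3.33 = 0.698 km.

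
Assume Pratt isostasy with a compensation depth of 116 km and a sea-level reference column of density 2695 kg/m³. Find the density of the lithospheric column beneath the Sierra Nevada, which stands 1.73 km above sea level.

2660 kg/m³

Pratt balance: ρ_ref D = ρ (D + h).
ρ = ρ_ref D/(D + h) = 2695 × 116 km/(116 km + 1.73 km) = 2660 kg/m³.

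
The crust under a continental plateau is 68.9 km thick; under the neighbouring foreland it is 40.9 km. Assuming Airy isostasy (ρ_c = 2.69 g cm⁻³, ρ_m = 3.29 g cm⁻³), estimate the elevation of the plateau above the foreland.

Excess crust Δ = 68.9 km − 40.9 km = 28 km, split between elevation h and root r with h + r = Δ.
Airy balance ρ_c h = (ρ_m − ρ_c) r gives r = h ρ_c/(ρ_m − ρ_c), so h (1 + ρ_c/(ρ_m − ρ_c)) = Δ, i.e. h = Δ (ρ_m − ρ_c)/ρ_m.
h = 28 km × 0.6/3.29 = 5.11 km.

5.11 km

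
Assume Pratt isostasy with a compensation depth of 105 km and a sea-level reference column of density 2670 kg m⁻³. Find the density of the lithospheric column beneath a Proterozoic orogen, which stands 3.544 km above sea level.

Pratt balance: ρ_ref D = ρ (D + h).
ρ = ρ_ref D/(D + h) = 2670 × 105 km/(105 km + 3.544 km) = 2580 kg m⁻³.

2580 kg m⁻³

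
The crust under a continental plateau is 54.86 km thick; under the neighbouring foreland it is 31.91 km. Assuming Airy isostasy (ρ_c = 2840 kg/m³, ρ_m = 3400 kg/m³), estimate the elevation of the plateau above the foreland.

3.78 km

Excess crust Δ = 54.86 km − 31.91 km = 22.95 km, split between elevation h and root r with h + r = Δ.
Airy balance ρ_c h = (ρ_m − ρ_c) r gives r = h ρ_c/(ρ_m − ρ_c), so h (1 + ρ_c/(ρ_m − ρ_c)) = Δ, i.e. h = Δ (ρ_m − ρ_c)/ρ_m.
h = 22.95 km × 560/3400 = 3.78 km.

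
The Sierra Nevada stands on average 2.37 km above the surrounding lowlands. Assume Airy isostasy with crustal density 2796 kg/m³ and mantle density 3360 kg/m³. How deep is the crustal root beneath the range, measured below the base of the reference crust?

For local isostatic compensation: the weight of the topography is balanced by the buoyancy of the root, ρ_c h = (ρ_m − ρ_c) r.
r = h · ρ_c / (ρ_m − ρ_c) = 2.37 km × 2796 / (3360 − 2796) = 11.7 km.

11.7 km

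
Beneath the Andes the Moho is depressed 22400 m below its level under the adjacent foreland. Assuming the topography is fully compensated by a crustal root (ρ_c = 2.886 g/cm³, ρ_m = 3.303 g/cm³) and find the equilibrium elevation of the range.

3240 m

Isostatic balance requires: ρ_c h = (ρ_m − ρ_c) r.
h = r (ρ_m − ρ_c) / ρ_c = 22400 m × (3.303 − 2.886) / 2.886 = 3240 m.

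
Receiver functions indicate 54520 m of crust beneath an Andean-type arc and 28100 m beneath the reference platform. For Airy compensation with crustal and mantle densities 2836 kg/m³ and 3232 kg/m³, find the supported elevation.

3240 m

Excess crust Δ = 54520 m − 28100 m = 26420 m, split between elevation h and root r with h + r = Δ.
Airy balance ρ_c h = (ρ_m − ρ_c) r gives r = h ρ_c/(ρ_m − ρ_c), so h (1 + ρ_c/(ρ_m − ρ_c)) = Δ, i.e. h = Δ (ρ_m − ρ_c)/ρ_m.
h = 26420 m × 396/3232 = 3240 m.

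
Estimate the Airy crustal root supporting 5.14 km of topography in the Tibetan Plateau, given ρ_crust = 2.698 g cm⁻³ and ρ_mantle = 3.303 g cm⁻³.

22.9 km

Equating mass per unit area of the two columns: the weight of the topography is balanced by the buoyancy of the root, ρ_c h = (ρ_m − ρ_c) r.
r = h · ρ_c / (ρ_m − ρ_c) = 5.14 km × 2.698 / (3.303 − 2.698) = 22.9 km.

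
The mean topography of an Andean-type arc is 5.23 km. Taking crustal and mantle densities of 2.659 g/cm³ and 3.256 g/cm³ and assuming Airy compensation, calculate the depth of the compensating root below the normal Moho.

23.3 km

In Airy isostatic equilibrium: the weight of the topography is balanced by the buoyancy of the root, ρ_c h = (ρ_m − ρ_c) r.
r = h · ρ_c / (ρ_m − ρ_c) = 5.23 km × 2.659 / (3.256 − 2.659) = 23.3 km.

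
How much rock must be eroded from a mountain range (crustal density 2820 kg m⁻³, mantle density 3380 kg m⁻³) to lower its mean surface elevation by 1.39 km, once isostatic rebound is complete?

Net drop Δ = e − u = e − e ρ_c/ρ_m = e (ρ_m − ρ_c)/ρ_m.
e = Δ ρ_m/(ρ_m − ρ_c) = 1.39 km × 3380/560 = 8.39 km.

8.39 km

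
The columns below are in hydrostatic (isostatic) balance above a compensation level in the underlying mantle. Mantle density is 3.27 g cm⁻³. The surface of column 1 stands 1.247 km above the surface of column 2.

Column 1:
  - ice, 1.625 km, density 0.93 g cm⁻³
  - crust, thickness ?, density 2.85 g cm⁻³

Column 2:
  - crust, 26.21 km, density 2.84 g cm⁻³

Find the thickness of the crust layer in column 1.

27.5 km

Take the compensation level at the base of the deeper column (depth z_c below the surface of column 1) and equate Σ ρ_i t_i down to z_c; mantle fills any gap and the z_c terms cancel.
Column 1: 1.625×0.93 + x×2.85 + (z_c − 1.625 − x)×3.27
Column 2: 1.247×0 + 26.21×2.84 + (z_c − 1.247 − 26.21)×3.27
The z_c×3.27 term appears on both sides and cancels. Collect the known terms of each column as K = Σ(ρt)_known − 3.27 × (depth of known layers): K_1 = 1.51125 − 3.27×1.625 = −3.8025; K_2 = 74.4364 − 3.27×(1.247 + 26.21) = −15.34799.
Balance: K_1 − x×(3.27 − 2.85) = K_2, so x = (K_1 − K_2)/(3.27 − 2.85) = 11.5455/0.42 = 27.5 km.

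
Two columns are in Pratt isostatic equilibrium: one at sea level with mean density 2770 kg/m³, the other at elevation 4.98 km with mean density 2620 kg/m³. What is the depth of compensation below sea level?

87 km

ρ_ref D = ρ (D + h) → D (ρ_ref − ρ) = ρ h.
D = ρ h/(ρ_ref − ρ) = 2620 × 4.98 km/(2770 − 2620) = 87 km.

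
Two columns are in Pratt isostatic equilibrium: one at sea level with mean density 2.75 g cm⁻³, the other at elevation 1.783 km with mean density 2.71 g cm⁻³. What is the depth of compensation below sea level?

121 km

ρ_ref D = ρ (D + h) → D (ρ_ref − ρ) = ρ h.
D = ρ h/(ρ_ref − ρ) = 2.71 × 1.783 km/(2.75 − 2.71) = 121 km.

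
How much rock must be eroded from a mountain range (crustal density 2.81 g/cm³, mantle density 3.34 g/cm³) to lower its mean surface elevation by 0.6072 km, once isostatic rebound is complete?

Net drop Δ = e − u = e − e ρ_c/ρ_m = e (ρ_m − ρ_c)/ρ_m.
e = Δ ρ_m/(ρ_m − ρ_c) = 0.6072 km × 3.34/0.53 = 3.83 km.

3.83 km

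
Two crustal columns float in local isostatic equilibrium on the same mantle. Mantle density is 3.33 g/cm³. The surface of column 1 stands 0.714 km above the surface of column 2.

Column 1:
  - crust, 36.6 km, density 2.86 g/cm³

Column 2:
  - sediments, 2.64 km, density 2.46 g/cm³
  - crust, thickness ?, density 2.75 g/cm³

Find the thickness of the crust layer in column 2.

21.6 km

Take the compensation level at the base of the deeper column (depth z_c below the surface of column 1) and equate Σ ρ_i t_i down to z_c; mantle fills any gap and the z_c terms cancel.
Column 1: 36.6×2.86 + (z_c − 36.6)×3.33
Column 2: 0.714×0 + 2.64×2.46 + x×2.75 + (z_c − 0.714 − 2.64 − x)×3.33
The z_c×3.33 term appears on both sides and cancels. Collect the known terms of each column as K = Σ(ρt)_known − 3.33 × (depth of known layers): K_1 = 104.676 − 3.33×36.6 = −17.202; K_2 = 6.4944 − 3.33×(0.714 + 2.64) = −4.67442.
Balance: K_1 = K_2 − x×(3.33 − 2.75), so x = (K_2 − K_1)/(3.33 − 2.75) = 12.5276/0.58 = 21.6 km.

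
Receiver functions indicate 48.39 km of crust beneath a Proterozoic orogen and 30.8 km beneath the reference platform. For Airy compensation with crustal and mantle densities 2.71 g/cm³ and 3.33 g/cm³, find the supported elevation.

Excess crust Δ = 48.39 km − 30.8 km = 17.59 km, split between elevation h and root r with h + r = Δ.
Airy balance ρ_c h = (ρ_m − ρ_c) r gives r = h ρ_c/(ρ_m − ρ_c), so h (1 + ρ_c/(ρ_m − ρ_c)) = Δ, i.e. h = Δ (ρ_m − ρ_c)/ρ_m.
h = 17.59 km × 0.62/3.33 = 3.28 km.

3.28 km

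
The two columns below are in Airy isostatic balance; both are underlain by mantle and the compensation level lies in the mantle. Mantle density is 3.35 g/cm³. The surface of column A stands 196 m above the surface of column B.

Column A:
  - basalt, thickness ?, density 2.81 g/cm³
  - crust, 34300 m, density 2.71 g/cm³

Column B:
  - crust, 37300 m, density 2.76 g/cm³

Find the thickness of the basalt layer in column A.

1320 m

Take the compensation level at the base of the deeper column (depth z_c below the surface of column A) and equate Σ ρ_i t_i down to z_c; mantle fills any gap and the z_c terms cancel.
Column A: x×2.81 + 34300×2.71 + (z_c − 34300 − x)×3.35
Column B: 196×0 + 37300×2.76 + (z_c − 196 − 37300)×3.35
The z_c×3.35 term appears on both sides and cancels. Collect the known terms of each column as K = Σ(ρt)_known − 3.35 × (depth of known layers): K_A = 92953 − 3.35×34300 = −21952; K_B = 102948 − 3.35×(196 + 37300) = −22663.6.
Balance: K_A − x×(3.35 − 2.81) = K_B, so x = (K_A − K_B)/(3.35 − 2.81) = 711.6/0.54 = 1320 m.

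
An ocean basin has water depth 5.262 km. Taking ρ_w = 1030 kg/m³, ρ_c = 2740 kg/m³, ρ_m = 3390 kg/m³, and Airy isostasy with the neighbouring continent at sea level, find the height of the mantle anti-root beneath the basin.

13.8 km

Isostatic balance requires: replacing crust with seawater at the top is compensated by replacing crust with mantle at the base: d (ρ_c − ρ_w) = a (ρ_m − ρ_c).
a = d (ρ_c − ρ_w)/(ρ_m − ρ_c) = 5.262 km × 1710/650 = 13.8 km.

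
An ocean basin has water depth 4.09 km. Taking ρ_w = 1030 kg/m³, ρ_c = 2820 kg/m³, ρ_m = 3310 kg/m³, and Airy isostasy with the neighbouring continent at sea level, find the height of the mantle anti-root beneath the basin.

14.9 km

Balancing pressure at the compensation depth: replacing crust with seawater at the top is compensated by replacing crust with mantle at the base: d (ρ_c − ρ_w) = a (ρ_m − ρ_c).
a = d (ρ_c − ρ_w)/(ρ_m − ρ_c) = 4.09 km × 1790/490 = 14.9 km.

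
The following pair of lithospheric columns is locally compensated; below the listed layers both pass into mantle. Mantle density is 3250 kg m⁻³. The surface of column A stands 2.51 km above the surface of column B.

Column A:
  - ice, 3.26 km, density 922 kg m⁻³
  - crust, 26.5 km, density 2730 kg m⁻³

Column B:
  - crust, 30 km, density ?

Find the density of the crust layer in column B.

2810 kg m⁻³

Take the compensation level at the base of the deeper column (depth z_c below the surface of column A) and equate Σ ρ_i t_i down to z_c; mantle fills any gap and the z_c terms cancel.
Column A: 3.26×922 + 26.5×2730 + (z_c − 29.76)×3250
Column B: 2.51×0 + 30×ρ + (z_c − 2.51 − 30)×3250
The z_c×3250 term appears on both sides and cancels. Collect the known terms of each column as K = Σ(ρt)_known − 3250 × (depth of known layers): K_A = 75350.72 − 3250×29.76 = −21369.28; K_B = 0 − 3250×(2.51 + 30) = −105657.5.
Balance: K_A = K_B + 30×ρ, so ρ = (K_A − K_B)/30 = 84288.2/30 = 2810 kg m⁻³.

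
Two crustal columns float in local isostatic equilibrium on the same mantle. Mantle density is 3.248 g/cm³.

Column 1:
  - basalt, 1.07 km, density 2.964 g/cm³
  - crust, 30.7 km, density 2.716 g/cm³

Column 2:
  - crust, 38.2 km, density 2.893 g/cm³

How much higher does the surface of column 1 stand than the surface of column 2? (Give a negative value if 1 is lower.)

0.947 km

For any compensation level in the mantle, the mantle terms cancel and isostasy reduces to e = (Σt_1 − Σt_2) − (Σ(ρt)_1 − Σ(ρt)_2) / ρ_m.
Σt_1 = 31.77 km; Σt_2 = 38.2 km; Σ(ρt)_1 = 86.55268; Σ(ρt)_2 = 110.5126 (in km·g/cm³).
e = (31.77 − 38.2) − (86.55268 − 110.5126) / 3.248 = 0.947 km.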